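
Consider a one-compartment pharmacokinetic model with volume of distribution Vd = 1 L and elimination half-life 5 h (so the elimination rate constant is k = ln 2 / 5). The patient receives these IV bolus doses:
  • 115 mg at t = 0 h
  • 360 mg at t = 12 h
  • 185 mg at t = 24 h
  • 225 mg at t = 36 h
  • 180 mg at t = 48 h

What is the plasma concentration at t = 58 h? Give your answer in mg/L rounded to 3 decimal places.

k = ln 2 / 5 = 0.13863 per h
Dose 1 (115 mg at t=0 h): 115·exp(−0.13863·58) = 0.037 mg/L
Dose 2 (360 mg at t=12 h): 360·exp(−0.13863·46) = 0.612 mg/L
Dose 3 (185 mg at t=24 h): 185·exp(−0.13863·34) = 1.660 mg/L
Dose 4 (225 mg at t=36 h): 225·exp(−0.13863·22) = 10.657 mg/L
Dose 5 (180 mg at t=48 h): 180·exp(−0.13863·10) = 45.000 mg/L
C(58) = 0.037 + 0.612 + 1.660 + 10.657 + 45.000 = 57.967 mg/L

57.967 mg/L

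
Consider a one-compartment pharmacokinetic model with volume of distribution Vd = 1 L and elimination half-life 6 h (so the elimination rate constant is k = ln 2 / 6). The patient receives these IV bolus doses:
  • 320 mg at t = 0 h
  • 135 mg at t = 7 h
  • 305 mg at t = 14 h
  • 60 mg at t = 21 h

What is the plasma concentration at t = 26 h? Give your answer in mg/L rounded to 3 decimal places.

140.832 mg/L

k = ln 2 / 6 = 0.11552 per h
Dose 1 (320 mg at t=0 h): 320·exp(−0.11552·26) = 15.874 mg/L
Dose 2 (135 mg at t=7 h): 135·exp(−0.11552·19) = 15.034 mg/L
Dose 3 (305 mg at t=14 h): 305·exp(−0.11552·12) = 76.250 mg/L
Dose 4 (60 mg at t=21 h): 60·exp(−0.11552·5) = 33.674 mg/L
C(26) = 15.874 + 15.034 + 76.250 + 33.674 = 140.832 mg/L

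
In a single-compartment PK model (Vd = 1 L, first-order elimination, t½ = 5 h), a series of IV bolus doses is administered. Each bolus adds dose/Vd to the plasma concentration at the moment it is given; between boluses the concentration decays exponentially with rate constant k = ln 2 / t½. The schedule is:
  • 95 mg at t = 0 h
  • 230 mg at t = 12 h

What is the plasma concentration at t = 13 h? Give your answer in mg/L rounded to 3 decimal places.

k = ln 2 / 5 = 0.13863 per h
Dose 1 (95 mg at t=0 h): 95·exp(−0.13863·13) = 15.669 mg/L
Dose 2 (230 mg at t=12 h): 230·exp(−0.13863·1) = 200.227 mg/L
C(13) = 15.669 + 200.227 = 215.896 mg/L

215.896 mg/L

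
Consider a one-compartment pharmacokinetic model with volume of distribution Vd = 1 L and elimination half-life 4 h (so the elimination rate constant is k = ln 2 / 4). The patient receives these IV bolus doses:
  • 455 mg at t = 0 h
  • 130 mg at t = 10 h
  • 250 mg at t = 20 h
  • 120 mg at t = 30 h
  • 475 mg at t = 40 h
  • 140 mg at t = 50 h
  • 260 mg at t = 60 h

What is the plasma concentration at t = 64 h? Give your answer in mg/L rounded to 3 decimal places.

150.268 mg/L

k = ln 2 / 4 = 0.17329 per h
Dose 1 (455 mg at t=0 h): 455·exp(−0.17329·64) = 0.007 mg/L
Dose 2 (130 mg at t=10 h): 130·exp(−0.17329·54) = 0.011 mg/L
Dose 3 (250 mg at t=20 h): 250·exp(−0.17329·44) = 0.122 mg/L
Dose 4 (120 mg at t=30 h): 120·exp(−0.17329·34) = 0.331 mg/L
Dose 5 (475 mg at t=40 h): 475·exp(−0.17329·24) = 7.422 mg/L
Dose 6 (140 mg at t=50 h): 140·exp(−0.17329·14) = 12.374 mg/L
Dose 7 (260 mg at t=60 h): 260·exp(−0.17329·4) = 130.000 mg/L
C(64) = 0.007 + 0.011 + 0.122 + 0.331 + 7.422 + 12.374 + 130.000 = 150.268 mg/L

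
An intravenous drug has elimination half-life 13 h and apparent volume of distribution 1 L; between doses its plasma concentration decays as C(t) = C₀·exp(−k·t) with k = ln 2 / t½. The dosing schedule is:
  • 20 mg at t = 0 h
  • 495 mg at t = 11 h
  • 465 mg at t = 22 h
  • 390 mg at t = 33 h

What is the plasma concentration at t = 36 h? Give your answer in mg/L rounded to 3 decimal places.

686.239 mg/L

k = ln 2 / 13 = 0.05332 per h
Dose 1 (20 mg at t=0 h): 20·exp(−0.05332·36) = 2.934 mg/L
Dose 2 (495 mg at t=11 h): 495·exp(−0.05332·25) = 130.527 mg/L
Dose 3 (465 mg at t=22 h): 465·exp(−0.05332·14) = 220.428 mg/L
Dose 4 (390 mg at t=33 h): 390·exp(−0.05332·3) = 332.350 mg/L
C(36) = 2.934 + 130.527 + 220.428 + 332.350 = 686.239 mg/L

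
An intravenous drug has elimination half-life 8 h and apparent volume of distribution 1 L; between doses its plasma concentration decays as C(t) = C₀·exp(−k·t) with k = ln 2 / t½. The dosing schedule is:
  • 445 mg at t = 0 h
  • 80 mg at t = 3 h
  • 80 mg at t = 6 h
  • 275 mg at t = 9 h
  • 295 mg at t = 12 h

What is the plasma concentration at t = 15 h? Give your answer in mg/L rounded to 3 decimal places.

k = ln 2 / 8 = 0.08664 per h
Dose 1 (445 mg at t=0 h): 445·exp(−0.08664·15) = 121.319 mg/L
Dose 2 (80 mg at t=3 h): 80·exp(−0.08664·12) = 28.284 mg/L
Dose 3 (80 mg at t=6 h): 80·exp(−0.08664·9) = 36.680 mg/L
Dose 4 (275 mg at t=9 h): 275·exp(−0.08664·6) = 163.516 mg/L
Dose 5 (295 mg at t=12 h): 295·exp(−0.08664·3) = 227.476 mg/L
C(15) = 121.319 + 28.284 + 36.680 + 163.516 + 227.476 = 577.275 mg/L

577.275 mg/L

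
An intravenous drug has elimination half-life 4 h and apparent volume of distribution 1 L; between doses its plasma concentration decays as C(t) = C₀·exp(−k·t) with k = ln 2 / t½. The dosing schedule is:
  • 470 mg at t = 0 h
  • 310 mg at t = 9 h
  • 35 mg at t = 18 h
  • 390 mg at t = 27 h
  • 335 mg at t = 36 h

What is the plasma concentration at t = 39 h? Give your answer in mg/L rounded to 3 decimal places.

251.120 mg/L

k = ln 2 / 4 = 0.17329 per h
Dose 1 (470 mg at t=0 h): 470·exp(−0.17329·39) = 0.546 mg/L
Dose 2 (310 mg at t=9 h): 310·exp(−0.17329·30) = 1.713 mg/L
Dose 3 (35 mg at t=18 h): 35·exp(−0.17329·21) = 0.920 mg/L
Dose 4 (390 mg at t=27 h): 390·exp(−0.17329·12) = 48.750 mg/L
Dose 5 (335 mg at t=36 h): 335·exp(−0.17329·3) = 199.192 mg/L
C(39) = 0.546 + 1.713 + 0.920 + 48.750 + 199.192 = 251.120 mg/L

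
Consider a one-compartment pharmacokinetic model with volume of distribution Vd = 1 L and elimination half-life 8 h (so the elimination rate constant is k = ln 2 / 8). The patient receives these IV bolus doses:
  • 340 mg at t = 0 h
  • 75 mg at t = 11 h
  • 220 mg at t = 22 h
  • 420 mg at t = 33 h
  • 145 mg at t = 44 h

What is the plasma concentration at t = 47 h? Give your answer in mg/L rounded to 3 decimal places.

k = ln 2 / 8 = 0.08664 per h
Dose 1 (340 mg at t=0 h): 340·exp(−0.08664·47) = 5.793 mg/L
Dose 2 (75 mg at t=11 h): 75·exp(−0.08664·36) = 3.315 mg/L
Dose 3 (220 mg at t=22 h): 220·exp(−0.08664·25) = 25.218 mg/L
Dose 4 (420 mg at t=33 h): 420·exp(−0.08664·14) = 124.867 mg/L
Dose 5 (145 mg at t=44 h): 145·exp(−0.08664·3) = 111.810 mg/L
C(47) = 5.793 + 3.315 + 25.218 + 124.867 + 111.810 = 271.003 mg/L

271.003 mg/L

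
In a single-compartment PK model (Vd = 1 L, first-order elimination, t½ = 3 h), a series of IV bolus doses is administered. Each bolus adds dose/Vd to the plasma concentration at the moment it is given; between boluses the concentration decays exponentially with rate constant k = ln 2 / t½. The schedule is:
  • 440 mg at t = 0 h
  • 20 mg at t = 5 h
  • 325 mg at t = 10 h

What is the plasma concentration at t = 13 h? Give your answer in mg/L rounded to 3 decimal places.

187.477 mg/L

k = ln 2 / 3 = 0.23105 per h
Dose 1 (440 mg at t=0 h): 440·exp(−0.23105·13) = 21.827 mg/L
Dose 2 (20 mg at t=5 h): 20·exp(−0.23105·8) = 3.150 mg/L
Dose 3 (325 mg at t=10 h): 325·exp(−0.23105·3) = 162.500 mg/L
C(13) = 21.827 + 3.150 + 162.500 = 187.477 mg/L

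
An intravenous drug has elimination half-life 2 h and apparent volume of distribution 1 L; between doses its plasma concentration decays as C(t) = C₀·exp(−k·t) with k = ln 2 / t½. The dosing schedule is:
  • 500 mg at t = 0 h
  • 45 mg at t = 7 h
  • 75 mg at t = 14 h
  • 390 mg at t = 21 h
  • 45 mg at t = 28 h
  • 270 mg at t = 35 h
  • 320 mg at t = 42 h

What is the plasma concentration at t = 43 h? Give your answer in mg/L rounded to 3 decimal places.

k = ln 2 / 2 = 0.34657 per h
Dose 1 (500 mg at t=0 h): 500·exp(−0.34657·43) = 0.000 mg/L
Dose 2 (45 mg at t=7 h): 45·exp(−0.34657·36) = 0.000 mg/L
Dose 3 (75 mg at t=14 h): 75·exp(−0.34657·29) = 0.003 mg/L
Dose 4 (390 mg at t=21 h): 390·exp(−0.34657·22) = 0.190 mg/L
Dose 5 (45 mg at t=28 h): 45·exp(−0.34657·15) = 0.249 mg/L
Dose 6 (270 mg at t=35 h): 270·exp(−0.34657·8) = 16.875 mg/L
Dose 7 (320 mg at t=42 h): 320·exp(−0.34657·1) = 226.274 mg/L
C(43) = 0.000 + 0.000 + 0.003 + 0.190 + 0.249 + 16.875 + 226.274 = 243.592 mg/L

243.592 mg/L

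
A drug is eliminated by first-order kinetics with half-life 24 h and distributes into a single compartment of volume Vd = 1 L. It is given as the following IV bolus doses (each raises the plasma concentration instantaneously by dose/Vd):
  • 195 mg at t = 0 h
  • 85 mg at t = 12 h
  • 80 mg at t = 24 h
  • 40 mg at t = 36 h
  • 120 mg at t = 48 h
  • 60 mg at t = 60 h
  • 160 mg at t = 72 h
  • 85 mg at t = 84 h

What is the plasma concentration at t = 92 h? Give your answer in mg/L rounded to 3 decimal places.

k = ln 2 / 24 = 0.02888 per h
Dose 1 (195 mg at t=0 h): 195·exp(−0.02888·92) = 13.680 mg/L
Dose 2 (85 mg at t=12 h): 85·exp(−0.02888·80) = 8.433 mg/L
Dose 3 (80 mg at t=24 h): 80·exp(−0.02888·68) = 11.225 mg/L
Dose 4 (40 mg at t=36 h): 40·exp(−0.02888·56) = 7.937 mg/L
Dose 5 (120 mg at t=48 h): 120·exp(−0.02888·44) = 33.674 mg/L
Dose 6 (60 mg at t=60 h): 60·exp(−0.02888·32) = 23.811 mg/L
Dose 7 (160 mg at t=72 h): 160·exp(−0.02888·20) = 89.797 mg/L
Dose 8 (85 mg at t=84 h): 85·exp(−0.02888·8) = 67.465 mg/L
C(92) = 13.680 + 8.433 + 11.225 + 7.937 + 33.674 + 23.811 + 89.797 + 67.465 = 256.021 mg/L

256.021 mg/L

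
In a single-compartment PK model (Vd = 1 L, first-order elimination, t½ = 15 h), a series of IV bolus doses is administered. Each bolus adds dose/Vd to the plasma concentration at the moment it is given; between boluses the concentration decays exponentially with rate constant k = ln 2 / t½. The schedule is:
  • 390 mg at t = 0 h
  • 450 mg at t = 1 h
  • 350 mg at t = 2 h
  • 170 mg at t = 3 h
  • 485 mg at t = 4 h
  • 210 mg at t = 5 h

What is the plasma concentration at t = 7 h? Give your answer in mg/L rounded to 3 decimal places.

1656.038 mg/L

k = ln 2 / 15 = 0.04621 per h
Dose 1 (390 mg at t=0 h): 390·exp(−0.04621·7) = 282.218 mg/L
Dose 2 (450 mg at t=1 h): 450·exp(−0.04621·6) = 341.036 mg/L
Dose 3 (350 mg at t=2 h): 350·exp(−0.04621·5) = 277.795 mg/L
Dose 4 (170 mg at t=3 h): 170·exp(−0.04621·4) = 141.310 mg/L
Dose 5 (485 mg at t=4 h): 485·exp(−0.04621·3) = 422.217 mg/L
Dose 6 (210 mg at t=5 h): 210·exp(−0.04621·2) = 191.462 mg/L
C(7) = 282.218 + 341.036 + 277.795 + 141.310 + 422.217 + 191.462 = 1656.038 mg/L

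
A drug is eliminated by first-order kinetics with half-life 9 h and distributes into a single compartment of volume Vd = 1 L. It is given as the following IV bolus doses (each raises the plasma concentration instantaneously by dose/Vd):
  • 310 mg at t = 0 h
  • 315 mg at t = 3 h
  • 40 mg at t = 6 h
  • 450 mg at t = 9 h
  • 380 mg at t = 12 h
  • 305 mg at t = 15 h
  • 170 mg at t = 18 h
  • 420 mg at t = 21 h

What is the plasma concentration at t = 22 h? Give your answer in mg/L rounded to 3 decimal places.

k = ln 2 / 9 = 0.07702 per h
Dose 1 (310 mg at t=0 h): 310·exp(−0.07702·22) = 56.952 mg/L
Dose 2 (315 mg at t=3 h): 315·exp(−0.07702·19) = 72.913 mg/L
Dose 3 (40 mg at t=6 h): 40·exp(−0.07702·16) = 11.665 mg/L
Dose 4 (450 mg at t=9 h): 450·exp(−0.07702·13) = 165.345 mg/L
Dose 5 (380 mg at t=12 h): 380·exp(−0.07702·10) = 175.916 mg/L
Dose 6 (305 mg at t=15 h): 305·exp(−0.07702·7) = 177.896 mg/L
Dose 7 (170 mg at t=18 h): 170·exp(−0.07702·4) = 124.927 mg/L
Dose 8 (420 mg at t=21 h): 420·exp(−0.07702·1) = 388.867 mg/L
C(22) = 56.952 + 72.913 + 11.665 + 165.345 + 175.916 + 177.896 + 124.927 + 388.867 = 1174.482 mg/L

1174.482 mg/L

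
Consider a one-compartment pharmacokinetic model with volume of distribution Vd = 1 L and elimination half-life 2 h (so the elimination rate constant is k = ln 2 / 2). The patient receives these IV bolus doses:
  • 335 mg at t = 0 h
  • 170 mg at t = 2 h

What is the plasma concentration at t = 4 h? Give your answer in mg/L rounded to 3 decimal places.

168.750 mg/L

k = ln 2 / 2 = 0.34657 per h
Dose 1 (335 mg at t=0 h): 335·exp(−0.34657·4) = 83.750 mg/L
Dose 2 (170 mg at t=2 h): 170·exp(−0.34657·2) = 85.000 mg/L
C(4) = 83.750 + 85.000 = 168.750 mg/L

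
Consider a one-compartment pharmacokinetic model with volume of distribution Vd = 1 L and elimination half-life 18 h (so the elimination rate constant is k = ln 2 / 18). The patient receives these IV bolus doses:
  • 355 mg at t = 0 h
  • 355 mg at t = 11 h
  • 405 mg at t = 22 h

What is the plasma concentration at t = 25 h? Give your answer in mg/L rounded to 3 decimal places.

703.433 mg/L

k = ln 2 / 18 = 0.03851 per h
Dose 1 (355 mg at t=0 h): 355·exp(−0.03851·25) = 135.560 mg/L
Dose 2 (355 mg at t=11 h): 355·exp(−0.03851·14) = 207.059 mg/L
Dose 3 (405 mg at t=22 h): 405·exp(−0.03851·3) = 360.814 mg/L
C(25) = 135.560 + 207.059 + 360.814 = 703.433 mg/L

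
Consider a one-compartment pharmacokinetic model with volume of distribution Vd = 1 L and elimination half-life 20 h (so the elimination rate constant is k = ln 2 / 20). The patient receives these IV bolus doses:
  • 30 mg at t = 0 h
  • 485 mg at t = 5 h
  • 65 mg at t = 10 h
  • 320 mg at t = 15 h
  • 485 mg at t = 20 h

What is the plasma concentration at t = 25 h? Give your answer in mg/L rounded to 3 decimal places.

927.872 mg/L

k = ln 2 / 20 = 0.03466 per h
Dose 1 (30 mg at t=0 h): 30·exp(−0.03466·25) = 12.613 mg/L
Dose 2 (485 mg at t=5 h): 485·exp(−0.03466·20) = 242.500 mg/L
Dose 3 (65 mg at t=10 h): 65·exp(−0.03466·15) = 38.649 mg/L
Dose 4 (320 mg at t=15 h): 320·exp(−0.03466·10) = 226.274 mg/L
Dose 5 (485 mg at t=20 h): 485·exp(−0.03466·5) = 407.835 mg/L
C(25) = 12.613 + 242.500 + 38.649 + 226.274 + 407.835 = 927.872 mg/L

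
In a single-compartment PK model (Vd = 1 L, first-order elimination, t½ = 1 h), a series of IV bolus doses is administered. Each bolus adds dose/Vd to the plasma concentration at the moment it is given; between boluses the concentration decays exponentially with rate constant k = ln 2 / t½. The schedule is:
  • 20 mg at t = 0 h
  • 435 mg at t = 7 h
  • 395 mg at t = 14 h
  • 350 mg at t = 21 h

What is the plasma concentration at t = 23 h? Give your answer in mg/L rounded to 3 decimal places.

k = ln 2 / 1 = 0.69315 per h
Dose 1 (20 mg at t=0 h): 20·exp(−0.69315·23) = 0.000 mg/L
Dose 2 (435 mg at t=7 h): 435·exp(−0.69315·16) = 0.007 mg/L
Dose 3 (395 mg at t=14 h): 395·exp(−0.69315·9) = 0.771 mg/L
Dose 4 (350 mg at t=21 h): 350·exp(−0.69315·2) = 87.500 mg/L
C(23) = 0.000 + 0.007 + 0.771 + 87.500 = 88.278 mg/L

88.278 mg/L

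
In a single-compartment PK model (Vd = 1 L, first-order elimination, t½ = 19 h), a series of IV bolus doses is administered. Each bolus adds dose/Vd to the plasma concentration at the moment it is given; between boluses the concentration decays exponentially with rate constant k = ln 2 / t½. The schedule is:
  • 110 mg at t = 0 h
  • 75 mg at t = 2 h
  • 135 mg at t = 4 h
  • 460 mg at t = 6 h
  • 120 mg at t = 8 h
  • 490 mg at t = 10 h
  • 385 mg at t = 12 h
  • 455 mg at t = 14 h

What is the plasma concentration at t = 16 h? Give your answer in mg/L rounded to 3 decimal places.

k = ln 2 / 19 = 0.03648 per h
Dose 1 (110 mg at t=0 h): 110·exp(−0.03648·16) = 61.361 mg/L
Dose 2 (75 mg at t=2 h): 75·exp(−0.03648·14) = 45.004 mg/L
Dose 3 (135 mg at t=4 h): 135·exp(−0.03648·12) = 87.138 mg/L
Dose 4 (460 mg at t=6 h): 460·exp(−0.03648·10) = 319.390 mg/L
Dose 5 (120 mg at t=8 h): 120·exp(−0.03648·8) = 89.626 mg/L
Dose 6 (490 mg at t=10 h): 490·exp(−0.03648·6) = 393.672 mg/L
Dose 7 (385 mg at t=12 h): 385·exp(−0.03648·4) = 332.725 mg/L
Dose 8 (455 mg at t=14 h): 455·exp(−0.03648·2) = 422.984 mg/L
C(16) = 61.361 + 45.004 + 87.138 + 319.390 + 89.626 + 393.672 + 332.725 + 422.984 = 1751.900 mg/L

1751.900 mg/L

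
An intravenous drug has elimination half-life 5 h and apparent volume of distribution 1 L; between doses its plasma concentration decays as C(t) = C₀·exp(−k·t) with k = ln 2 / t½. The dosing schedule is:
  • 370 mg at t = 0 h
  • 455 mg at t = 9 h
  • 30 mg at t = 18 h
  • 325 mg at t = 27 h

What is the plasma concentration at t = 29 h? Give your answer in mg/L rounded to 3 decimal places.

k = ln 2 / 5 = 0.13863 per h
Dose 1 (370 mg at t=0 h): 370·exp(−0.13863·29) = 6.641 mg/L
Dose 2 (455 mg at t=9 h): 455·exp(−0.13863·20) = 28.438 mg/L
Dose 3 (30 mg at t=18 h): 30·exp(−0.13863·11) = 6.529 mg/L
Dose 4 (325 mg at t=27 h): 325·exp(−0.13863·2) = 246.304 mg/L
C(29) = 6.641 + 28.438 + 6.529 + 246.304 = 287.911 mg/L

287.911 mg/L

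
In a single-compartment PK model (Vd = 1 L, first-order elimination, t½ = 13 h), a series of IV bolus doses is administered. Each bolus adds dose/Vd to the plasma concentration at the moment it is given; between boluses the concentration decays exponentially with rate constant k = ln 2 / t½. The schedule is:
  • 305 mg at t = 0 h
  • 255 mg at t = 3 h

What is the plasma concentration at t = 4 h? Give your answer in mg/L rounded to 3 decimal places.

488.179 mg/L

k = ln 2 / 13 = 0.05332 per h
Dose 1 (305 mg at t=0 h): 305·exp(−0.05332·4) = 246.420 mg/L
Dose 2 (255 mg at t=3 h): 255·exp(−0.05332·1) = 241.760 mg/L
C(4) = 246.420 + 241.760 = 488.179 mg/L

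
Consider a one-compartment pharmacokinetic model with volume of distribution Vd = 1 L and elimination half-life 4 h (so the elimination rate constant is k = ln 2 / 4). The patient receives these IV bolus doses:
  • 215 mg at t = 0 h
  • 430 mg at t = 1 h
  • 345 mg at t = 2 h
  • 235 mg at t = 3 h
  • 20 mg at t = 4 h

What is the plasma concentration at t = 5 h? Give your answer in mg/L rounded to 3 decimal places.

k = ln 2 / 4 = 0.17329 per h
Dose 1 (215 mg at t=0 h): 215·exp(−0.17329·5) = 90.396 mg/L
Dose 2 (430 mg at t=1 h): 430·exp(−0.17329·4) = 215.000 mg/L
Dose 3 (345 mg at t=2 h): 345·exp(−0.17329·3) = 205.138 mg/L
Dose 4 (235 mg at t=3 h): 235·exp(−0.17329·2) = 166.170 mg/L
Dose 5 (20 mg at t=4 h): 20·exp(−0.17329·1) = 16.818 mg/L
C(5) = 90.396 + 215.000 + 205.138 + 166.170 + 16.818 = 693.523 mg/L

693.523 mg/L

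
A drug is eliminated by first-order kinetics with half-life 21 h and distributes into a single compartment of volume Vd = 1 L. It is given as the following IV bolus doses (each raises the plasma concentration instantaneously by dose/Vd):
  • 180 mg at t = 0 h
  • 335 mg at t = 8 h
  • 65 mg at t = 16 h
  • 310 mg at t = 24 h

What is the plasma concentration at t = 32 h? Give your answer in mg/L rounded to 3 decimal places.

k = ln 2 / 21 = 0.03301 per h
Dose 1 (180 mg at t=0 h): 180·exp(−0.03301·32) = 62.598 mg/L
Dose 2 (335 mg at t=8 h): 335·exp(−0.03301·24) = 151.709 mg/L
Dose 3 (65 mg at t=16 h): 65·exp(−0.03301·16) = 38.332 mg/L
Dose 4 (310 mg at t=24 h): 310·exp(−0.03301·8) = 238.058 mg/L
C(32) = 62.598 + 151.709 + 38.332 + 238.058 = 490.697 mg/L

490.697 mg/L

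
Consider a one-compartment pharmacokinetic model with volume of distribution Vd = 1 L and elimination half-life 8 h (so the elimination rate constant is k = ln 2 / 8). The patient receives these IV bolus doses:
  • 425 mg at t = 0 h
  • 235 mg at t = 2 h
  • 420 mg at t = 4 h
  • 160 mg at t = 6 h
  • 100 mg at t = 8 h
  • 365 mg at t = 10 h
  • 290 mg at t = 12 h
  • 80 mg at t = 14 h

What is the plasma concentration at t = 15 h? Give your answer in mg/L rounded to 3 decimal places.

1015.528 mg/L

k = ln 2 / 8 = 0.08664 per h
Dose 1 (425 mg at t=0 h): 425·exp(−0.08664·15) = 115.866 mg/L
Dose 2 (235 mg at t=2 h): 235·exp(−0.08664·13) = 76.189 mg/L
Dose 3 (420 mg at t=4 h): 420·exp(−0.08664·11) = 161.932 mg/L
Dose 4 (160 mg at t=6 h): 160·exp(−0.08664·9) = 73.360 mg/L
Dose 5 (100 mg at t=8 h): 100·exp(−0.08664·7) = 54.525 mg/L
Dose 6 (365 mg at t=10 h): 365·exp(−0.08664·5) = 236.673 mg/L
Dose 7 (290 mg at t=12 h): 290·exp(−0.08664·3) = 223.621 mg/L
Dose 8 (80 mg at t=14 h): 80·exp(−0.08664·1) = 73.360 mg/L
C(15) = 115.866 + 76.189 + 161.932 + 73.360 + 54.525 + 236.673 + 223.621 + 73.360 = 1015.528 mg/L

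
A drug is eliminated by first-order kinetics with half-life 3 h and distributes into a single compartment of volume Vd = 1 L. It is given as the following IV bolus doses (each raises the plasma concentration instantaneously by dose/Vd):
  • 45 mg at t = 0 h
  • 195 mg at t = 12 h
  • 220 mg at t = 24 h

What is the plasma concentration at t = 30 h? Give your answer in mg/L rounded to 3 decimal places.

k = ln 2 / 3 = 0.23105 per h
Dose 1 (45 mg at t=0 h): 45·exp(−0.23105·30) = 0.044 mg/L
Dose 2 (195 mg at t=12 h): 195·exp(−0.23105·18) = 3.047 mg/L
Dose 3 (220 mg at t=24 h): 220·exp(−0.23105·6) = 55.000 mg/L
C(30) = 0.044 + 3.047 + 55.000 = 58.091 mg/L

58.091 mg/L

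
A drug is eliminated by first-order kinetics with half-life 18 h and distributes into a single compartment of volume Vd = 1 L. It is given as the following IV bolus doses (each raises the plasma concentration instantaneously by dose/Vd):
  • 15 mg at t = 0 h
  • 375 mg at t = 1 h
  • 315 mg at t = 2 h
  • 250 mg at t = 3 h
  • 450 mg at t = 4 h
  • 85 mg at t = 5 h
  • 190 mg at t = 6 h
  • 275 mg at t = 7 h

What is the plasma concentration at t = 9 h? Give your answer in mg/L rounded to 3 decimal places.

k = ln 2 / 18 = 0.03851 per h
Dose 1 (15 mg at t=0 h): 15·exp(−0.03851·9) = 10.607 mg/L
Dose 2 (375 mg at t=1 h): 375·exp(−0.03851·8) = 275.575 mg/L
Dose 3 (315 mg at t=2 h): 315·exp(−0.03851·7) = 240.571 mg/L
Dose 4 (250 mg at t=3 h): 250·exp(−0.03851·6) = 198.425 mg/L
Dose 5 (450 mg at t=4 h): 450·exp(−0.03851·5) = 371.187 mg/L
Dose 6 (85 mg at t=5 h): 85·exp(−0.03851·4) = 72.866 mg/L
Dose 7 (190 mg at t=6 h): 190·exp(−0.03851·3) = 169.271 mg/L
Dose 8 (275 mg at t=7 h): 275·exp(−0.03851·2) = 254.616 mg/L
C(9) = 10.607 + 275.575 + 240.571 + 198.425 + 371.187 + 72.866 + 169.271 + 254.616 = 1593.117 mg/L

1593.117 mg/L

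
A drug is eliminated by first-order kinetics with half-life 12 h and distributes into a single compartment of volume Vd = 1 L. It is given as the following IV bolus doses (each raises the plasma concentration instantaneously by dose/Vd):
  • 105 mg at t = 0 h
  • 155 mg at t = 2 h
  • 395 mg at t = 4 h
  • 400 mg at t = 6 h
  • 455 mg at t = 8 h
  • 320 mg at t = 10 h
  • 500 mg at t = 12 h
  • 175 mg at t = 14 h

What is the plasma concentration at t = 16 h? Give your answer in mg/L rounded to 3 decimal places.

1598.370 mg/L

k = ln 2 / 12 = 0.05776 per h
Dose 1 (105 mg at t=0 h): 105·exp(−0.05776·16) = 41.669 mg/L
Dose 2 (155 mg at t=2 h): 155·exp(−0.05776·14) = 69.045 mg/L
Dose 3 (395 mg at t=4 h): 395·exp(−0.05776·12) = 197.500 mg/L
Dose 4 (400 mg at t=6 h): 400·exp(−0.05776·10) = 224.492 mg/L
Dose 5 (455 mg at t=8 h): 455·exp(−0.05776·8) = 286.632 mg/L
Dose 6 (320 mg at t=10 h): 320·exp(−0.05776·6) = 226.274 mg/L
Dose 7 (500 mg at t=12 h): 500·exp(−0.05776·4) = 396.850 mg/L
Dose 8 (175 mg at t=14 h): 175·exp(−0.05776·2) = 155.907 mg/L
C(16) = 41.669 + 69.045 + 197.500 + 224.492 + 286.632 + 226.274 + 396.850 + 155.907 = 1598.370 mg/L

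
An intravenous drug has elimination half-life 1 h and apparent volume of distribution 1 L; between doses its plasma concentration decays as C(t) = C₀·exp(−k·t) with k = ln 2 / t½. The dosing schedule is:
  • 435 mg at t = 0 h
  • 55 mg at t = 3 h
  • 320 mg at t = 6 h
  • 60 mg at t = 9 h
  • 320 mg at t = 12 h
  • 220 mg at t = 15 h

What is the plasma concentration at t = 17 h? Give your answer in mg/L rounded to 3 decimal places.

65.397 mg/L

k = ln 2 / 1 = 0.69315 per h
Dose 1 (435 mg at t=0 h): 435·exp(−0.69315·17) = 0.003 mg/L
Dose 2 (55 mg at t=3 h): 55·exp(−0.69315·14) = 0.003 mg/L
Dose 3 (320 mg at t=6 h): 320·exp(−0.69315·11) = 0.156 mg/L
Dose 4 (60 mg at t=9 h): 60·exp(−0.69315·8) = 0.234 mg/L
Dose 5 (320 mg at t=12 h): 320·exp(−0.69315·5) = 10.000 mg/L
Dose 6 (220 mg at t=15 h): 220·exp(−0.69315·2) = 55.000 mg/L
C(17) = 0.003 + 0.003 + 0.156 + 0.234 + 10.000 + 55.000 = 65.397 mg/L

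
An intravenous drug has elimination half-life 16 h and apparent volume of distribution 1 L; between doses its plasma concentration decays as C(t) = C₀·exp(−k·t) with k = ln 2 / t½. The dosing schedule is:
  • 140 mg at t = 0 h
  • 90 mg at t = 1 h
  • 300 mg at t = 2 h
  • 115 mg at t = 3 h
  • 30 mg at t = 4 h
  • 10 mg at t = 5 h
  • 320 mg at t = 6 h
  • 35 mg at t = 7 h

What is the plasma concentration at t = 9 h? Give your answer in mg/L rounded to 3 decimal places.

814.300 mg/L

k = ln 2 / 16 = 0.04332 per h
Dose 1 (140 mg at t=0 h): 140·exp(−0.04332·9) = 94.798 mg/L
Dose 2 (90 mg at t=1 h): 90·exp(−0.04332·8) = 63.640 mg/L
Dose 3 (300 mg at t=2 h): 300·exp(−0.04332·7) = 221.524 mg/L
Dose 4 (115 mg at t=3 h): 115·exp(−0.04332·6) = 88.677 mg/L
Dose 5 (30 mg at t=4 h): 30·exp(−0.04332·5) = 24.157 mg/L
Dose 6 (10 mg at t=5 h): 10·exp(−0.04332·4) = 8.409 mg/L
Dose 7 (320 mg at t=6 h): 320·exp(−0.04332·3) = 281.000 mg/L
Dose 8 (35 mg at t=7 h): 35·exp(−0.04332·2) = 32.095 mg/L
C(9) = 94.798 + 63.640 + 221.524 + 88.677 + 24.157 + 8.409 + 281.000 + 32.095 = 814.300 mg/L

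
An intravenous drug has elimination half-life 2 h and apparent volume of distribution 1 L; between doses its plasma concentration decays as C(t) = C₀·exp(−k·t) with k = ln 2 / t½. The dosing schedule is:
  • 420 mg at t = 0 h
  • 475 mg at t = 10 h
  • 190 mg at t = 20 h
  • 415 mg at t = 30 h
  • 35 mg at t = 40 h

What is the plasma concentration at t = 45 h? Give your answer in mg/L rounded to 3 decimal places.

8.515 mg/L

k = ln 2 / 2 = 0.34657 per h
Dose 1 (420 mg at t=0 h): 420·exp(−0.34657·45) = 0.000 mg/L
Dose 2 (475 mg at t=10 h): 475·exp(−0.34657·35) = 0.003 mg/L
Dose 3 (190 mg at t=20 h): 190·exp(−0.34657·25) = 0.033 mg/L
Dose 4 (415 mg at t=30 h): 415·exp(−0.34657·15) = 2.293 mg/L
Dose 5 (35 mg at t=40 h): 35·exp(−0.34657·5) = 6.187 mg/L
C(45) = 0.000 + 0.003 + 0.033 + 2.293 + 6.187 = 8.515 mg/L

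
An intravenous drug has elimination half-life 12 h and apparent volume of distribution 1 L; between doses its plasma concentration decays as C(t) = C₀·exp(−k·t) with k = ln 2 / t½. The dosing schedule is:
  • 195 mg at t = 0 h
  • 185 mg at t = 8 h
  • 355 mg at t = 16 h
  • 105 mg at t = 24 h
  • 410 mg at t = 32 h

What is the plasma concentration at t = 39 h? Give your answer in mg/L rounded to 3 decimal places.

463.182 mg/L

k = ln 2 / 12 = 0.05776 per h
Dose 1 (195 mg at t=0 h): 195·exp(−0.05776·39) = 20.497 mg/L
Dose 2 (185 mg at t=8 h): 185·exp(−0.05776·31) = 30.868 mg/L
Dose 3 (355 mg at t=16 h): 355·exp(−0.05776·23) = 94.027 mg/L
Dose 4 (105 mg at t=24 h): 105·exp(−0.05776·15) = 44.147 mg/L
Dose 5 (410 mg at t=32 h): 410·exp(−0.05776·7) = 273.642 mg/L
C(39) = 20.497 + 30.868 + 94.027 + 44.147 + 273.642 = 463.182 mg/L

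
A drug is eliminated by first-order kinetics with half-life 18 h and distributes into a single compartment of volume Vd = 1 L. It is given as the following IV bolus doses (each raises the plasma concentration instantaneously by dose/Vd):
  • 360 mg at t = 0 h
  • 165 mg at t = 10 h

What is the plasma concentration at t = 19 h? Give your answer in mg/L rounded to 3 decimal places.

289.873 mg/L

k = ln 2 / 18 = 0.03851 per h
Dose 1 (360 mg at t=0 h): 360·exp(−0.03851·19) = 173.200 mg/L
Dose 2 (165 mg at t=10 h): 165·exp(−0.03851·9) = 116.673 mg/L
C(19) = 173.200 + 116.673 = 289.873 mg/L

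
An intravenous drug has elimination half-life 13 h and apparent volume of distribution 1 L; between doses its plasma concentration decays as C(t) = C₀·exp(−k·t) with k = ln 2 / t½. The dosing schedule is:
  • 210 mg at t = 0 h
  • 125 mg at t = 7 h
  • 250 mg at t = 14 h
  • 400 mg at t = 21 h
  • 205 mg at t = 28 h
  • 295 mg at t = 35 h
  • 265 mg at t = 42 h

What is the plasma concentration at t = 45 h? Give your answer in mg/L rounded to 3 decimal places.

676.397 mg/L

k = ln 2 / 13 = 0.05332 per h
Dose 1 (210 mg at t=0 h): 210·exp(−0.05332·45) = 19.063 mg/L
Dose 2 (125 mg at t=7 h): 125·exp(−0.05332·38) = 16.481 mg/L
Dose 3 (250 mg at t=14 h): 250·exp(−0.05332·31) = 47.874 mg/L
Dose 4 (400 mg at t=21 h): 400·exp(−0.05332·24) = 111.253 mg/L
Dose 5 (205 mg at t=28 h): 205·exp(−0.05332·17) = 82.813 mg/L
Dose 6 (295 mg at t=35 h): 295·exp(−0.05332·10) = 173.085 mg/L
Dose 7 (265 mg at t=42 h): 265·exp(−0.05332·3) = 225.828 mg/L
C(45) = 19.063 + 16.481 + 47.874 + 111.253 + 82.813 + 173.085 + 225.828 = 676.397 mg/L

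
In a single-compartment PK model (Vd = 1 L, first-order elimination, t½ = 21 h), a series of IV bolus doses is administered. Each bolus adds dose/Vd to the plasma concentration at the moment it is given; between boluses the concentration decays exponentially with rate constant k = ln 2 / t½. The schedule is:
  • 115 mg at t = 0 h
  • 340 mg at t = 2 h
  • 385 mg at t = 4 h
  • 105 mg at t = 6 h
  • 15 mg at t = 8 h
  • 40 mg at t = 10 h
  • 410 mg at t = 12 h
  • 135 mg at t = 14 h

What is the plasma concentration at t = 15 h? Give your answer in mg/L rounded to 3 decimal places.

k = ln 2 / 21 = 0.03301 per h
Dose 1 (115 mg at t=0 h): 115·exp(−0.03301·15) = 70.093 mg/L
Dose 2 (340 mg at t=2 h): 340·exp(−0.03301·13) = 221.374 mg/L
Dose 3 (385 mg at t=4 h): 385·exp(−0.03301·11) = 267.780 mg/L
Dose 4 (105 mg at t=6 h): 105·exp(−0.03301·9) = 78.015 mg/L
Dose 5 (15 mg at t=8 h): 15·exp(−0.03301·7) = 11.906 mg/L
Dose 6 (40 mg at t=10 h): 40·exp(−0.03301·5) = 33.915 mg/L
Dose 7 (410 mg at t=12 h): 410·exp(−0.03301·3) = 371.347 mg/L
Dose 8 (135 mg at t=14 h): 135·exp(−0.03301·1) = 130.617 mg/L
C(15) = 70.093 + 221.374 + 267.780 + 78.015 + 11.906 + 33.915 + 371.347 + 130.617 = 1185.046 mg/L

1185.046 mg/L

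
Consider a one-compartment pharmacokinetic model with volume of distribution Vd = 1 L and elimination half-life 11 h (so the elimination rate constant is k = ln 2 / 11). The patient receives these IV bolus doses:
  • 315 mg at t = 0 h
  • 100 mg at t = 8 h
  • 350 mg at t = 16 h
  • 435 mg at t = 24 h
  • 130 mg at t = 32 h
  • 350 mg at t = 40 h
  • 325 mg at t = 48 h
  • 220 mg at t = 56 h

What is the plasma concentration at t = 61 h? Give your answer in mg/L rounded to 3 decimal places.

490.990 mg/L

k = ln 2 / 11 = 0.06301 per h
Dose 1 (315 mg at t=0 h): 315·exp(−0.06301·61) = 6.745 mg/L
Dose 2 (100 mg at t=8 h): 100·exp(−0.06301·53) = 3.545 mg/L
Dose 3 (350 mg at t=16 h): 350·exp(−0.06301·45) = 20.539 mg/L
Dose 4 (435 mg at t=24 h): 435·exp(−0.06301·37) = 42.260 mg/L
Dose 5 (130 mg at t=32 h): 130·exp(−0.06301·29) = 20.908 mg/L
Dose 6 (350 mg at t=40 h): 350·exp(−0.06301·21) = 93.191 mg/L
Dose 7 (325 mg at t=48 h): 325·exp(−0.06301·13) = 143.259 mg/L
Dose 8 (220 mg at t=56 h): 220·exp(−0.06301·5) = 160.543 mg/L
C(61) = 6.745 + 3.545 + 20.539 + 42.260 + 20.908 + 93.191 + 143.259 + 160.543 = 490.990 mg/L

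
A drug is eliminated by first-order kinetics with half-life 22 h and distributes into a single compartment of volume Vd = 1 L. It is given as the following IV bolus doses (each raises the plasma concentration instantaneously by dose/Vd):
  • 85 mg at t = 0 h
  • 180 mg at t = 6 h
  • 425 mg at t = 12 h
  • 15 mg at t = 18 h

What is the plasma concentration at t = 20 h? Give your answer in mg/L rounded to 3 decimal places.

505.459 mg/L

k = ln 2 / 22 = 0.03151 per h
Dose 1 (85 mg at t=0 h): 85·exp(−0.03151·20) = 45.264 mg/L
Dose 2 (180 mg at t=6 h): 180·exp(−0.03151·14) = 115.800 mg/L
Dose 3 (425 mg at t=12 h): 425·exp(−0.03151·8) = 330.311 mg/L
Dose 4 (15 mg at t=18 h): 15·exp(−0.03151·2) = 14.084 mg/L
C(20) = 45.264 + 115.800 + 330.311 + 14.084 = 505.459 mg/L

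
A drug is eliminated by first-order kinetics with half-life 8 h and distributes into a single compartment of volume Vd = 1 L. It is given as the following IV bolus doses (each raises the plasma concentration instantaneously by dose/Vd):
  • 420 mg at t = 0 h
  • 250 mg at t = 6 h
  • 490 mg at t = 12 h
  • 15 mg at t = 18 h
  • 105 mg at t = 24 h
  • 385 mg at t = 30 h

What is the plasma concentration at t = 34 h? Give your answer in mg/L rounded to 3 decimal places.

k = ln 2 / 8 = 0.08664 per h
Dose 1 (420 mg at t=0 h): 420·exp(−0.08664·34) = 22.074 mg/L
Dose 2 (250 mg at t=6 h): 250·exp(−0.08664·28) = 22.097 mg/L
Dose 3 (490 mg at t=12 h): 490·exp(−0.08664·22) = 72.839 mg/L
Dose 4 (15 mg at t=18 h): 15·exp(−0.08664·16) = 3.750 mg/L
Dose 5 (105 mg at t=24 h): 105·exp(−0.08664·10) = 44.147 mg/L
Dose 6 (385 mg at t=30 h): 385·exp(−0.08664·4) = 272.236 mg/L
C(34) = 22.074 + 22.097 + 72.839 + 3.750 + 44.147 + 272.236 = 437.143 mg/L

437.143 mg/L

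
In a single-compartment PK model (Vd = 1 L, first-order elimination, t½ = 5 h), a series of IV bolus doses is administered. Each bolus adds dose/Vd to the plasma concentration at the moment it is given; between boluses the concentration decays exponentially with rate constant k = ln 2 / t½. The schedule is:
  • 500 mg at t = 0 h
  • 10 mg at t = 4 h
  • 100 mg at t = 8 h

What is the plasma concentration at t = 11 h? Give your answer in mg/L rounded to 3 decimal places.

k = ln 2 / 5 = 0.13863 per h
Dose 1 (500 mg at t=0 h): 500·exp(−0.13863·11) = 108.819 mg/L
Dose 2 (10 mg at t=4 h): 10·exp(−0.13863·7) = 3.789 mg/L
Dose 3 (100 mg at t=8 h): 100·exp(−0.13863·3) = 65.975 mg/L
C(11) = 108.819 + 3.789 + 65.975 = 178.584 mg/L

178.584 mg/L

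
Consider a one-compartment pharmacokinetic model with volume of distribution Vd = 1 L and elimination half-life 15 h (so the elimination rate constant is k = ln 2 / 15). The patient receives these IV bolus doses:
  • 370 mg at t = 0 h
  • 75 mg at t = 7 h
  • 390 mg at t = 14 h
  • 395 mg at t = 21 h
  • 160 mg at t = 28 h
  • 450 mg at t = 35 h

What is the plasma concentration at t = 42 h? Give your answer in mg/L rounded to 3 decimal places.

734.046 mg/L

k = ln 2 / 15 = 0.04621 per h
Dose 1 (370 mg at t=0 h): 370·exp(−0.04621·42) = 53.127 mg/L
Dose 2 (75 mg at t=7 h): 75·exp(−0.04621·35) = 14.882 mg/L
Dose 3 (390 mg at t=14 h): 390·exp(−0.04621·28) = 106.940 mg/L
Dose 4 (395 mg at t=21 h): 395·exp(−0.04621·21) = 149.677 mg/L
Dose 5 (160 mg at t=28 h): 160·exp(−0.04621·14) = 83.784 mg/L
Dose 6 (450 mg at t=35 h): 450·exp(−0.04621·7) = 325.636 mg/L
C(42) = 53.127 + 14.882 + 106.940 + 149.677 + 83.784 + 325.636 = 734.046 mg/L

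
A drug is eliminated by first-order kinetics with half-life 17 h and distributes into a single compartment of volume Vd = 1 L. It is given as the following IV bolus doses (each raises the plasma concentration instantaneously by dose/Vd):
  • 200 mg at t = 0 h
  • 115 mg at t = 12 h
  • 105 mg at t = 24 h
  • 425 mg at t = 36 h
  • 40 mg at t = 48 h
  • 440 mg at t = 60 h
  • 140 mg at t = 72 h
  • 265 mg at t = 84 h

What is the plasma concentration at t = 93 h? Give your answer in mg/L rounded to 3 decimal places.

420.669 mg/L

k = ln 2 / 17 = 0.04077 per h
Dose 1 (200 mg at t=0 h): 200·exp(−0.04077·93) = 4.510 mg/L
Dose 2 (115 mg at t=12 h): 115·exp(−0.04077·81) = 4.230 mg/L
Dose 3 (105 mg at t=24 h): 105·exp(−0.04077·69) = 6.300 mg/L
Dose 4 (425 mg at t=36 h): 425·exp(−0.04077·57) = 41.596 mg/L
Dose 5 (40 mg at t=48 h): 40·exp(−0.04077·45) = 6.386 mg/L
Dose 6 (440 mg at t=60 h): 440·exp(−0.04077·33) = 114.578 mg/L
Dose 7 (140 mg at t=72 h): 140·exp(−0.04077·21) = 59.466 mg/L
Dose 8 (265 mg at t=84 h): 265·exp(−0.04077·9) = 183.602 mg/L
C(93) = 4.510 + 4.230 + 6.300 + 41.596 + 6.386 + 114.578 + 59.466 + 183.602 = 420.669 mg/L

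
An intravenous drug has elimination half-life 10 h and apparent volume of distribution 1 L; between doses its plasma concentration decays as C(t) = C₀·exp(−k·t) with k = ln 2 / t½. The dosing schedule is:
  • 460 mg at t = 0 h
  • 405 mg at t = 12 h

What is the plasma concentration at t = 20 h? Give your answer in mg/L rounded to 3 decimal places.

k = ln 2 / 10 = 0.06931 per h
Dose 1 (460 mg at t=0 h): 460·exp(−0.06931·20) = 115.000 mg/L
Dose 2 (405 mg at t=12 h): 405·exp(−0.06931·8) = 232.611 mg/L
C(20) = 115.000 + 232.611 = 347.611 mg/L

347.611 mg/L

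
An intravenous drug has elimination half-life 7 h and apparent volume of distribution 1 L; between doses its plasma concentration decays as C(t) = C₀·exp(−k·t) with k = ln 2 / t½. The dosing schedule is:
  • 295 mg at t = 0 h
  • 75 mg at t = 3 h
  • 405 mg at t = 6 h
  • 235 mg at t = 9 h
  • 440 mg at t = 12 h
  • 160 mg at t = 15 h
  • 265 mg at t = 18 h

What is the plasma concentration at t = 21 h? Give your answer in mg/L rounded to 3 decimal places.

k = ln 2 / 7 = 0.09902 per h
Dose 1 (295 mg at t=0 h): 295·exp(−0.09902·21) = 36.875 mg/L
Dose 2 (75 mg at t=3 h): 75·exp(−0.09902·18) = 12.618 mg/L
Dose 3 (405 mg at t=6 h): 405·exp(−0.09902·15) = 91.705 mg/L
Dose 4 (235 mg at t=9 h): 235·exp(−0.09902·12) = 71.617 mg/L
Dose 5 (440 mg at t=12 h): 440·exp(−0.09902·9) = 180.474 mg/L
Dose 6 (160 mg at t=15 h): 160·exp(−0.09902·6) = 88.327 mg/L
Dose 7 (265 mg at t=18 h): 265·exp(−0.09902·3) = 196.894 mg/L
C(21) = 36.875 + 12.618 + 91.705 + 71.617 + 180.474 + 88.327 + 196.894 = 678.510 mg/L

678.510 mg/L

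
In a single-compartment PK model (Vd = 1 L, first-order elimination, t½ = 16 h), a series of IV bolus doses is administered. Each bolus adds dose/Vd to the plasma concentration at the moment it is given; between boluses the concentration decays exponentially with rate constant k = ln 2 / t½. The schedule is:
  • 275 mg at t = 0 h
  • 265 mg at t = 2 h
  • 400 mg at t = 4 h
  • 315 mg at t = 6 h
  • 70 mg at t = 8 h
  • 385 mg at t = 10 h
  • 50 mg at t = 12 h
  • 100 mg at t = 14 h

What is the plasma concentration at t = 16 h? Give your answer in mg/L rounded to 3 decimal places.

1204.204 mg/L

k = ln 2 / 16 = 0.04332 per h
Dose 1 (275 mg at t=0 h): 275·exp(−0.04332·16) = 137.500 mg/L
Dose 2 (265 mg at t=2 h): 265·exp(−0.04332·14) = 144.492 mg/L
Dose 3 (400 mg at t=4 h): 400·exp(−0.04332·12) = 237.841 mg/L
Dose 4 (315 mg at t=6 h): 315·exp(−0.04332·10) = 204.252 mg/L
Dose 5 (70 mg at t=8 h): 70·exp(−0.04332·8) = 49.497 mg/L
Dose 6 (385 mg at t=10 h): 385·exp(−0.04332·6) = 296.876 mg/L
Dose 7 (50 mg at t=12 h): 50·exp(−0.04332·4) = 42.045 mg/L
Dose 8 (100 mg at t=14 h): 100·exp(−0.04332·2) = 91.700 mg/L
C(16) = 137.500 + 144.492 + 237.841 + 204.252 + 49.497 + 296.876 + 42.045 + 91.700 = 1204.204 mg/L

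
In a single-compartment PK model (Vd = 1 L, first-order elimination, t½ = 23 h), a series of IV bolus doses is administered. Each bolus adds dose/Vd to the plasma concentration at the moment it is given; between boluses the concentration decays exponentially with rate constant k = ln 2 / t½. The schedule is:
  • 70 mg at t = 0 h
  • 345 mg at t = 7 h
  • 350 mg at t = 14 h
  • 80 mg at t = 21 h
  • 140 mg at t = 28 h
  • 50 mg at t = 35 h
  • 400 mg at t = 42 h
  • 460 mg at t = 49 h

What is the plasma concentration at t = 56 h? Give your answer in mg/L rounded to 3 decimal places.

939.901 mg/L

k = ln 2 / 23 = 0.03014 per h
Dose 1 (70 mg at t=0 h): 70·exp(−0.03014·56) = 12.947 mg/L
Dose 2 (345 mg at t=7 h): 345·exp(−0.03014·49) = 78.794 mg/L
Dose 3 (350 mg at t=14 h): 350·exp(−0.03014·42) = 98.710 mg/L
Dose 4 (80 mg at t=21 h): 80·exp(−0.03014·35) = 27.861 mg/L
Dose 5 (140 mg at t=28 h): 140·exp(−0.03014·28) = 60.208 mg/L
Dose 6 (50 mg at t=35 h): 50·exp(−0.03014·21) = 26.553 mg/L
Dose 7 (400 mg at t=42 h): 400·exp(−0.03014·14) = 262.316 mg/L
Dose 8 (460 mg at t=49 h): 460·exp(−0.03014·7) = 372.512 mg/L
C(56) = 12.947 + 78.794 + 98.710 + 27.861 + 60.208 + 26.553 + 262.316 + 372.512 = 939.901 mg/L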